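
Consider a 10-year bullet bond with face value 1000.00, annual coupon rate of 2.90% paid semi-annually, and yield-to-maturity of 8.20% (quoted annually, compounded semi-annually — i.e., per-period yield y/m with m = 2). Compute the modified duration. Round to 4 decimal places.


Answer: Modified duration = 8.0273

Derivation:
Coupon per period c = face * coupon_rate / m = 14.500000
Periods per year m = 2; per-period yield y/m = 0.041000
Number of cashflows N = 20
Cashflows (t years, CF_t, discount factor 1/(1+y/m)^(m*t), PV):
  t = 0.5000: CF_t = 14.500000, DF = 0.960615, PV = 13.928915
  t = 1.0000: CF_t = 14.500000, DF = 0.922781, PV = 13.380321
  t = 1.5000: CF_t = 14.500000, DF = 0.886437, PV = 12.853335
  t = 2.0000: CF_t = 14.500000, DF = 0.851524, PV = 12.347103
  t = 2.5000: CF_t = 14.500000, DF = 0.817987, PV = 11.860810
  t = 3.0000: CF_t = 14.500000, DF = 0.785770, PV = 11.393670
  t = 3.5000: CF_t = 14.500000, DF = 0.754823, PV = 10.944928
  t = 4.0000: CF_t = 14.500000, DF = 0.725094, PV = 10.513859
  t = 4.5000: CF_t = 14.500000, DF = 0.696536, PV = 10.099769
  t = 5.0000: CF_t = 14.500000, DF = 0.669103, PV = 9.701987
  t = 5.5000: CF_t = 14.500000, DF = 0.642750, PV = 9.319873
  t = 6.0000: CF_t = 14.500000, DF = 0.617435, PV = 8.952808
  t = 6.5000: CF_t = 14.500000, DF = 0.593117, PV = 8.600199
  t = 7.0000: CF_t = 14.500000, DF = 0.569757, PV = 8.261479
  t = 7.5000: CF_t = 14.500000, DF = 0.547317, PV = 7.936099
  t = 8.0000: CF_t = 14.500000, DF = 0.525761, PV = 7.623534
  t = 8.5000: CF_t = 14.500000, DF = 0.505054, PV = 7.323279
  t = 9.0000: CF_t = 14.500000, DF = 0.485162, PV = 7.034850
  t = 9.5000: CF_t = 14.500000, DF = 0.466054, PV = 6.757781
  t = 10.0000: CF_t = 1014.500000, DF = 0.447698, PV = 454.189888
Price P = sum_t PV_t = 643.024487
First compute Macaulay numerator sum_t t * PV_t:
  t * PV_t at t = 0.5000: 6.964457
  t * PV_t at t = 1.0000: 13.380321
  t * PV_t at t = 1.5000: 19.280002
  t * PV_t at t = 2.0000: 24.694207
  t * PV_t at t = 2.5000: 29.652025
  t * PV_t at t = 3.0000: 34.181009
  t * PV_t at t = 3.5000: 38.307247
  t * PV_t at t = 4.0000: 42.055438
  t * PV_t at t = 4.5000: 45.448960
  t * PV_t at t = 5.0000: 48.509937
  t * PV_t at t = 5.5000: 51.259300
  t * PV_t at t = 6.0000: 53.716845
  t * PV_t at t = 6.5000: 55.901296
  t * PV_t at t = 7.0000: 57.830351
  t * PV_t at t = 7.5000: 59.520740
  t * PV_t at t = 8.0000: 60.988270
  t * PV_t at t = 8.5000: 62.247874
  t * PV_t at t = 9.0000: 63.313654
  t * PV_t at t = 9.5000: 64.198924
  t * PV_t at t = 10.0000: 4541.898882
Macaulay duration D = 5373.349740 / 643.024487 = 8.356369
Modified duration = D / (1 + y/m) = 8.356369 / (1 + 0.041000) = 8.027251


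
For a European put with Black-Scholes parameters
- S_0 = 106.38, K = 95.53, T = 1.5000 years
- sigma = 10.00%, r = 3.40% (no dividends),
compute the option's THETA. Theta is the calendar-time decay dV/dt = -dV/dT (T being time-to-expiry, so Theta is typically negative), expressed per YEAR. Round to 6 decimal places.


d1 = 1.3560151090; d2 = 1.2335406219
phi(d1) = 0.1590833467; exp(-qT) = 1.0000000000; exp(-rT) = 0.9502786705
Theta = -S*exp(-qT)*phi(d1)*sigma/(2*sqrt(T)) + r*K*exp(-rT)*N(-d2) - q*S*exp(-qT)*N(-d1)
N(-d1) = 0.0875471804; N(-d2) = 0.1086870654; sqrt(T) = 1.2247448714
Term 1 = -106.3800 * 1.0000000000 * 0.1590833467 * 0.1000 / (2 * 1.2247448714) = -0.6908902751
Term 2 = 0.0340 * 95.5300 * 0.9502786705 * 0.1086870654 = 0.3354652497
Term 3 = 0 (no dividend yield, q = 0)
Theta = -0.6908902751 + (0.3354652497) + (0.0000000000) = -0.355425

Answer: Theta = -0.355425


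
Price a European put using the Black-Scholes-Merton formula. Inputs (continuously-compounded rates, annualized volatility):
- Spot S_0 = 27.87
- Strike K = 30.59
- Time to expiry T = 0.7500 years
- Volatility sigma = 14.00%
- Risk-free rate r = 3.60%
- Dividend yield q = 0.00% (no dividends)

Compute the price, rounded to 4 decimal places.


Answer: Price = 2.5477

Derivation:
d1 = (ln(S/K) + (r - q + 0.5*sigma^2) * T) / (sigma * sqrt(T)) = -0.48474590
d2 = d1 - sigma * sqrt(T) = -0.60598945
exp(-rT) = 0.97336124; exp(-qT) = 1.00000000
P = K * exp(-rT) * N(-d2) - S_0 * exp(-qT) * N(-d1)
N(-d1) = 0.68607170; N(-d2) = 0.72773912
P = 30.5900 * 0.97336124 * 0.72773912 - 27.8700 * 1.00000000 * 0.68607170 = 2.5477


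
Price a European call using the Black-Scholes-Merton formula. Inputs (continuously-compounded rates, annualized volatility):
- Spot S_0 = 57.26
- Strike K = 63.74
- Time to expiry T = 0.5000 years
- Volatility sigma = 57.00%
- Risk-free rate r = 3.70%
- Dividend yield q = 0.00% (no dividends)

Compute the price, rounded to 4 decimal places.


Answer: Price = 7.1410

Derivation:
d1 = (ln(S/K) + (r - q + 0.5*sigma^2) * T) / (sigma * sqrt(T)) = -0.01857088
d2 = d1 - sigma * sqrt(T) = -0.42162175
exp(-rT) = 0.98167007; exp(-qT) = 1.00000000
C = S_0 * exp(-qT) * N(d1) - K * exp(-rT) * N(d2)
N(d1) = 0.49259172; N(d2) = 0.33665057
C = 57.2600 * 1.00000000 * 0.49259172 - 63.7400 * 0.98167007 * 0.33665057 = 7.1410


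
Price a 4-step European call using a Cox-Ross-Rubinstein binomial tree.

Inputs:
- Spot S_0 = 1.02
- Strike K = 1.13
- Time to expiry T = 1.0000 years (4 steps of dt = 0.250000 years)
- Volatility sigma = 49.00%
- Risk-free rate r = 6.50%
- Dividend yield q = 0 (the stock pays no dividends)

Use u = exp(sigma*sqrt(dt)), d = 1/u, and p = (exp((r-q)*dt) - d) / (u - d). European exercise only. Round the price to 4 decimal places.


Answer: Price = V(0,0) = 0.1854

Derivation:
dt = T/N = 0.250000
u = exp(sigma*sqrt(dt)) = 1.277621; d = 1/u = 0.782705
p = (exp((r-q)*dt) - d) / (u - d) = 0.472157
Discount per step: exp(-r*dt) = 0.983881
Stock lattice S(k, i) with i counting down-moves:
  k=0: S(0,0) = 1.0200
  k=1: S(1,0) = 1.3032; S(1,1) = 0.7984
  k=2: S(2,0) = 1.6650; S(2,1) = 1.0200; S(2,2) = 0.6249
  k=3: S(3,0) = 2.1272; S(3,1) = 1.3032; S(3,2) = 0.7984; S(3,3) = 0.4891
  k=4: S(4,0) = 2.7177; S(4,1) = 1.6650; S(4,2) = 1.0200; S(4,3) = 0.6249; S(4,4) = 0.3828
Terminal payoffs V(N, i) = max(S_T - K, 0):
  V(4,0) = 1.587745; V(4,1) = 0.534963; V(4,2) = 0.000000; V(4,3) = 0.000000; V(4,4) = 0.000000
Backward induction: V(k, i) = exp(-r*dt) * [p * V(k+1, i) + (1-p) * V(k+1, i+1)].
  V(3,0) = exp(-r*dt) * [p*1.587745 + (1-p)*0.534963] = 1.015406
  V(3,1) = exp(-r*dt) * [p*0.534963 + (1-p)*0.000000] = 0.248515
  V(3,2) = exp(-r*dt) * [p*0.000000 + (1-p)*0.000000] = 0.000000
  V(3,3) = exp(-r*dt) * [p*0.000000 + (1-p)*0.000000] = 0.000000
  V(2,0) = exp(-r*dt) * [p*1.015406 + (1-p)*0.248515] = 0.600765
  V(2,1) = exp(-r*dt) * [p*0.248515 + (1-p)*0.000000] = 0.115447
  V(2,2) = exp(-r*dt) * [p*0.000000 + (1-p)*0.000000] = 0.000000
  V(1,0) = exp(-r*dt) * [p*0.600765 + (1-p)*0.115447] = 0.339039
  V(1,1) = exp(-r*dt) * [p*0.115447 + (1-p)*0.000000] = 0.053630
  V(0,0) = exp(-r*dt) * [p*0.339039 + (1-p)*0.053630] = 0.185351


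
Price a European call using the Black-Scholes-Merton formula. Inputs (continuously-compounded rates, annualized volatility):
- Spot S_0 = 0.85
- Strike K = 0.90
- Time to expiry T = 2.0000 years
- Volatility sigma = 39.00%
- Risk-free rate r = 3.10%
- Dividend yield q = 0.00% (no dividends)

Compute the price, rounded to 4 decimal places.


Answer: Price = 0.1863

Derivation:
d1 = (ln(S/K) + (r - q + 0.5*sigma^2) * T) / (sigma * sqrt(T)) = 0.28454990
d2 = d1 - sigma * sqrt(T) = -0.26699339
exp(-rT) = 0.93988289; exp(-qT) = 1.00000000
C = S_0 * exp(-qT) * N(d1) - K * exp(-rT) * N(d2)
N(d1) = 0.61200550; N(d2) = 0.39473712
C = 0.8500 * 1.00000000 * 0.61200550 - 0.9000 * 0.93988289 * 0.39473712 = 0.1863


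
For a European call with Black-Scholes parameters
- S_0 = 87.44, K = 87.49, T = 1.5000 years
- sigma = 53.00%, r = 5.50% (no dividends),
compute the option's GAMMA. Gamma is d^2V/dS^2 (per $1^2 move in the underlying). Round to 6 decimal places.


d1 = 0.4507728848; d2 = -0.1983418971
phi(d1) = 0.3604014860; exp(-qT) = 1.0000000000; exp(-rT) = 0.9208114379
Gamma = exp(-qT) * phi(d1) / (S * sigma * sqrt(T)) = 1.0000000000 * 0.3604014860 / (87.4400 * 0.5300 * 1.2247448714) = 0.006350

Answer: Gamma = 0.006350


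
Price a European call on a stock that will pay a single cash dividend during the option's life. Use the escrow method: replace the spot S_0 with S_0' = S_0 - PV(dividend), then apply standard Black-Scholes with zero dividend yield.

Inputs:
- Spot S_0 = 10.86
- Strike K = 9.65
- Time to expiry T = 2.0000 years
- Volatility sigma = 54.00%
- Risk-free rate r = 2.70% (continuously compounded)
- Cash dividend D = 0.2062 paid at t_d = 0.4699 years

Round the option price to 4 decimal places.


PV(D) = D * exp(-r * t_d) = 0.2062 * 0.98739284 = 0.20360040
S_0' = S_0 - PV(D) = 10.8600 - 0.20360040 = 10.65639960
d1 = (ln(S_0'/K) + (r + sigma^2/2)*T) / (sigma*sqrt(T)) = 0.58245001
d2 = d1 - sigma*sqrt(T) = -0.18122532
exp(-rT) = 0.94743211
N(d1) = 0.71986820; N(d2) = 0.42809536
C = S_0' * N(d1) - K * exp(-rT) * N(d2) = 10.65639960 * 0.71986820 - 9.6500 * 0.94743211 * 0.42809536 = 3.7572

Answer: Price = 3.7572


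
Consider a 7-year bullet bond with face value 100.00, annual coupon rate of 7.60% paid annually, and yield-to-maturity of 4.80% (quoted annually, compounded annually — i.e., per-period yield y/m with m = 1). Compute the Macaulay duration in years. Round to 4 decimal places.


Answer: Macaulay duration = 5.7863 years

Derivation:
Coupon per period c = face * coupon_rate / m = 7.600000
Periods per year m = 1; per-period yield y/m = 0.048000
Number of cashflows N = 7
Cashflows (t years, CF_t, discount factor 1/(1+y/m)^(m*t), PV):
  t = 1.0000: CF_t = 7.600000, DF = 0.954198, PV = 7.251908
  t = 2.0000: CF_t = 7.600000, DF = 0.910495, PV = 6.919760
  t = 3.0000: CF_t = 7.600000, DF = 0.868793, PV = 6.602824
  t = 4.0000: CF_t = 7.600000, DF = 0.829001, PV = 6.300405
  t = 5.0000: CF_t = 7.600000, DF = 0.791031, PV = 6.011837
  t = 6.0000: CF_t = 7.600000, DF = 0.754801, PV = 5.736485
  t = 7.0000: CF_t = 107.600000, DF = 0.720230, PV = 77.496715
Price P = sum_t PV_t = 116.319935
Macaulay numerator sum_t t * PV_t:
  t * PV_t at t = 1.0000: 7.251908
  t * PV_t at t = 2.0000: 13.839520
  t * PV_t at t = 3.0000: 19.808473
  t * PV_t at t = 4.0000: 25.201620
  t * PV_t at t = 5.0000: 30.059184
  t * PV_t at t = 6.0000: 34.418913
  t * PV_t at t = 7.0000: 542.477004
Macaulay duration D = (sum_t t * PV_t) / P = 673.056621 / 116.319935 = 5.786253


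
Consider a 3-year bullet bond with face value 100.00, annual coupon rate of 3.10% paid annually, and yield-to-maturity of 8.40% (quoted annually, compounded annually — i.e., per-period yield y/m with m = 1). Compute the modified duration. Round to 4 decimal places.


Answer: Modified duration = 2.6783

Derivation:
Coupon per period c = face * coupon_rate / m = 3.100000
Periods per year m = 1; per-period yield y/m = 0.084000
Number of cashflows N = 3
Cashflows (t years, CF_t, discount factor 1/(1+y/m)^(m*t), PV):
  t = 1.0000: CF_t = 3.100000, DF = 0.922509, PV = 2.859779
  t = 2.0000: CF_t = 3.100000, DF = 0.851023, PV = 2.638172
  t = 3.0000: CF_t = 103.100000, DF = 0.785077, PV = 80.941420
Price P = sum_t PV_t = 86.439371
First compute Macaulay numerator sum_t t * PV_t:
  t * PV_t at t = 1.0000: 2.859779
  t * PV_t at t = 2.0000: 5.276344
  t * PV_t at t = 3.0000: 242.824260
Macaulay duration D = 250.960383 / 86.439371 = 2.903311
Modified duration = D / (1 + y/m) = 2.903311 / (1 + 0.084000) = 2.678331


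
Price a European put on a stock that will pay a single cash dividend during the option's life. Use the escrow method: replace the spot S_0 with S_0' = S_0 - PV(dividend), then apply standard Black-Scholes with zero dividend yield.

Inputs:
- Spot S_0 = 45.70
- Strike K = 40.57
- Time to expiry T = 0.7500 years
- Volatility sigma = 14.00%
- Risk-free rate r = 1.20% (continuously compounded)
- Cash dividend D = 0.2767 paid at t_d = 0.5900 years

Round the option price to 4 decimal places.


Answer: Price = 0.4258

Derivation:
PV(D) = D * exp(-r * t_d) = 0.2767 * 0.99294500 = 0.27474788
S_0' = S_0 - PV(D) = 45.7000 - 0.27474788 = 45.42525212
d1 = (ln(S_0'/K) + (r + sigma^2/2)*T) / (sigma*sqrt(T)) = 1.06718485
d2 = d1 - sigma*sqrt(T) = 0.94594130
exp(-rT) = 0.99104038
N(-d1) = 0.14294419; N(-d2) = 0.17208926
P = K * exp(-rT) * N(-d2) - S_0' * N(-d1) = 40.5700 * 0.99104038 * 0.17208926 - 45.42525212 * 0.14294419 = 0.4258


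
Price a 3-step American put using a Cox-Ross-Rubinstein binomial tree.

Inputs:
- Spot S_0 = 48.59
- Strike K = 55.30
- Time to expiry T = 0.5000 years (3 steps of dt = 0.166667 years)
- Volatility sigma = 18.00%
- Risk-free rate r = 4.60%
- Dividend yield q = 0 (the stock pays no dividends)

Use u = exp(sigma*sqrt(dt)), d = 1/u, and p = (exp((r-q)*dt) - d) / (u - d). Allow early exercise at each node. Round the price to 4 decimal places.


dt = T/N = 0.166667
u = exp(sigma*sqrt(dt)) = 1.076252; d = 1/u = 0.929150
p = (exp((r-q)*dt) - d) / (u - d) = 0.533956
Discount per step: exp(-r*dt) = 0.992363
Stock lattice S(k, i) with i counting down-moves:
  k=0: S(0,0) = 48.5900
  k=1: S(1,0) = 52.2951; S(1,1) = 45.1474
  k=2: S(2,0) = 56.2827; S(2,1) = 48.5900; S(2,2) = 41.9487
  k=3: S(3,0) = 60.5744; S(3,1) = 52.2951; S(3,2) = 45.1474; S(3,3) = 38.9767
Terminal payoffs V(N, i) = max(K - S_T, 0):
  V(3,0) = 0.000000; V(3,1) = 3.004912; V(3,2) = 10.152584; V(3,3) = 16.323314
Backward induction: V(k, i) = exp(-r*dt) * [p * V(k+1, i) + (1-p) * V(k+1, i+1)]; then take max(V_cont, immediate exercise) for American.
  V(2,0) = exp(-r*dt) * [p*0.000000 + (1-p)*3.004912] = 1.389727; exercise = 0.000000; V(2,0) = max -> 1.389727
  V(2,1) = exp(-r*dt) * [p*3.004912 + (1-p)*10.152584] = 6.287654; exercise = 6.710000; V(2,1) = max -> 6.710000
  V(2,2) = exp(-r*dt) * [p*10.152584 + (1-p)*16.323314] = 12.928916; exercise = 13.351261; V(2,2) = max -> 13.351261
  V(1,0) = exp(-r*dt) * [p*1.389727 + (1-p)*6.710000] = 3.839660; exercise = 3.004912; V(1,0) = max -> 3.839660
  V(1,1) = exp(-r*dt) * [p*6.710000 + (1-p)*13.351261] = 9.730238; exercise = 10.152584; V(1,1) = max -> 10.152584
  V(0,0) = exp(-r*dt) * [p*3.839660 + (1-p)*10.152584] = 6.729969; exercise = 6.710000; V(0,0) = max -> 6.729969

Answer: Price = V(0,0) = 6.7300


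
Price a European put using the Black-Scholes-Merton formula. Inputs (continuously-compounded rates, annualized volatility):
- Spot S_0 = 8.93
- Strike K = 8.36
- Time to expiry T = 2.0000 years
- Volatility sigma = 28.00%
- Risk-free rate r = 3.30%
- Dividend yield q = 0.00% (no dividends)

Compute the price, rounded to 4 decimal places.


d1 = (ln(S/K) + (r - q + 0.5*sigma^2) * T) / (sigma * sqrt(T)) = 0.53123409
d2 = d1 - sigma * sqrt(T) = 0.13525429
exp(-rT) = 0.93613086; exp(-qT) = 1.00000000
P = K * exp(-rT) * N(-d2) - S_0 * exp(-qT) * N(-d1)
N(-d1) = 0.29762829; N(-d2) = 0.44620541
P = 8.3600 * 0.93613086 * 0.44620541 - 8.9300 * 1.00000000 * 0.29762829 = 0.8342

Answer: Price = 0.8342


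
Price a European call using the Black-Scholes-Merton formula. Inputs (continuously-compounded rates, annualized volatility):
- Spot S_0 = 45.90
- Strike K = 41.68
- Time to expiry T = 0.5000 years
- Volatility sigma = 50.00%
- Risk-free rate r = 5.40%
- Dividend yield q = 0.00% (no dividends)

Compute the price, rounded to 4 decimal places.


Answer: Price = 9.0934

Derivation:
d1 = (ln(S/K) + (r - q + 0.5*sigma^2) * T) / (sigma * sqrt(T)) = 0.52592826
d2 = d1 - sigma * sqrt(T) = 0.17237487
exp(-rT) = 0.97336124; exp(-qT) = 1.00000000
C = S_0 * exp(-qT) * N(d1) - K * exp(-rT) * N(d2)
N(d1) = 0.70053097; N(d2) = 0.56842859
C = 45.9000 * 1.00000000 * 0.70053097 - 41.6800 * 0.97336124 * 0.56842859 = 9.0934


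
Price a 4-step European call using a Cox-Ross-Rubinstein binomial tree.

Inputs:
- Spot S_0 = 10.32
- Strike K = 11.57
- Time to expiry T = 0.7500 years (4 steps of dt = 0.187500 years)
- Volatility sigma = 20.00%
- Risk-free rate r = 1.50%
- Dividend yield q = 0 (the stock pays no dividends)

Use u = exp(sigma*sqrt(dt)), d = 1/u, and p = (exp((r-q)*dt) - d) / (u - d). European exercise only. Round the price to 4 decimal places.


Answer: Price = V(0,0) = 0.3485

Derivation:
dt = T/N = 0.187500
u = exp(sigma*sqrt(dt)) = 1.090463; d = 1/u = 0.917042
p = (exp((r-q)*dt) - d) / (u - d) = 0.494603
Discount per step: exp(-r*dt) = 0.997191
Stock lattice S(k, i) with i counting down-moves:
  k=0: S(0,0) = 10.3200
  k=1: S(1,0) = 11.2536; S(1,1) = 9.4639
  k=2: S(2,0) = 12.2716; S(2,1) = 10.3200; S(2,2) = 8.6788
  k=3: S(3,0) = 13.3817; S(3,1) = 11.2536; S(3,2) = 9.4639; S(3,3) = 7.9588
  k=4: S(4,0) = 14.5923; S(4,1) = 12.2716; S(4,2) = 10.3200; S(4,3) = 8.6788; S(4,4) = 7.2985
Terminal payoffs V(N, i) = max(S_T - K, 0):
  V(4,0) = 3.022299; V(4,1) = 0.701615; V(4,2) = 0.000000; V(4,3) = 0.000000; V(4,4) = 0.000000
Backward induction: V(k, i) = exp(-r*dt) * [p * V(k+1, i) + (1-p) * V(k+1, i+1)].
  V(3,0) = exp(-r*dt) * [p*3.022299 + (1-p)*0.701615] = 1.844239
  V(3,1) = exp(-r*dt) * [p*0.701615 + (1-p)*0.000000] = 0.346046
  V(3,2) = exp(-r*dt) * [p*0.000000 + (1-p)*0.000000] = 0.000000
  V(3,3) = exp(-r*dt) * [p*0.000000 + (1-p)*0.000000] = 0.000000
  V(2,0) = exp(-r*dt) * [p*1.844239 + (1-p)*0.346046] = 1.084004
  V(2,1) = exp(-r*dt) * [p*0.346046 + (1-p)*0.000000] = 0.170675
  V(2,2) = exp(-r*dt) * [p*0.000000 + (1-p)*0.000000] = 0.000000
  V(1,0) = exp(-r*dt) * [p*1.084004 + (1-p)*0.170675] = 0.620663
  V(1,1) = exp(-r*dt) * [p*0.170675 + (1-p)*0.000000] = 0.084179
  V(0,0) = exp(-r*dt) * [p*0.620663 + (1-p)*0.084179] = 0.348544


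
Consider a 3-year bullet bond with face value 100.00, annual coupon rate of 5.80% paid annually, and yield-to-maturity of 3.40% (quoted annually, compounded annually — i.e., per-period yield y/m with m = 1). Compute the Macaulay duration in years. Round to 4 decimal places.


Coupon per period c = face * coupon_rate / m = 5.800000
Periods per year m = 1; per-period yield y/m = 0.034000
Number of cashflows N = 3
Cashflows (t years, CF_t, discount factor 1/(1+y/m)^(m*t), PV):
  t = 1.0000: CF_t = 5.800000, DF = 0.967118, PV = 5.609284
  t = 2.0000: CF_t = 5.800000, DF = 0.935317, PV = 5.424840
  t = 3.0000: CF_t = 105.800000, DF = 0.904562, PV = 95.702669
Price P = sum_t PV_t = 106.736793
Macaulay numerator sum_t t * PV_t:
  t * PV_t at t = 1.0000: 5.609284
  t * PV_t at t = 2.0000: 10.849680
  t * PV_t at t = 3.0000: 287.108008
Macaulay duration D = (sum_t t * PV_t) / P = 303.566972 / 106.736793 = 2.844071

Answer: Macaulay duration = 2.8441 years


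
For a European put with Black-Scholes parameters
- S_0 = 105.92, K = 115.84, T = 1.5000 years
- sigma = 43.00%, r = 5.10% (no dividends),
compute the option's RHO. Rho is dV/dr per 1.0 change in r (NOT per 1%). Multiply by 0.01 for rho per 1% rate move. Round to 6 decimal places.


Answer: Rho = -98.726271

Derivation:
d1 = 0.2385863080; d2 = -0.2880539867
phi(d1) = 0.3877477629; exp(-qT) = 1.0000000000; exp(-rT) = 0.9263529143
N(-d2) = 0.6133472931
Rho = -K*T*exp(-rT)*N(-d2) = -115.8400 * 1.5000 * 0.9263529143 * 0.6133472931 = -98.726271


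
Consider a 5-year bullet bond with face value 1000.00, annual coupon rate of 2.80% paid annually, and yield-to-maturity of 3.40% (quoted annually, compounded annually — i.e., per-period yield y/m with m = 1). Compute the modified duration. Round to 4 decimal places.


Answer: Modified duration = 4.5751

Derivation:
Coupon per period c = face * coupon_rate / m = 28.000000
Periods per year m = 1; per-period yield y/m = 0.034000
Number of cashflows N = 5
Cashflows (t years, CF_t, discount factor 1/(1+y/m)^(m*t), PV):
  t = 1.0000: CF_t = 28.000000, DF = 0.967118, PV = 27.079304
  t = 2.0000: CF_t = 28.000000, DF = 0.935317, PV = 26.188882
  t = 3.0000: CF_t = 28.000000, DF = 0.904562, PV = 25.327739
  t = 4.0000: CF_t = 28.000000, DF = 0.874818, PV = 24.494912
  t = 5.0000: CF_t = 1028.000000, DF = 0.846052, PV = 869.741956
Price P = sum_t PV_t = 972.832792
First compute Macaulay numerator sum_t t * PV_t:
  t * PV_t at t = 1.0000: 27.079304
  t * PV_t at t = 2.0000: 52.377763
  t * PV_t at t = 3.0000: 75.983216
  t * PV_t at t = 4.0000: 97.979646
  t * PV_t at t = 5.0000: 4348.709781
Macaulay duration D = 4602.129710 / 972.832792 = 4.730648
Modified duration = D / (1 + y/m) = 4.730648 / (1 + 0.034000) = 4.575095


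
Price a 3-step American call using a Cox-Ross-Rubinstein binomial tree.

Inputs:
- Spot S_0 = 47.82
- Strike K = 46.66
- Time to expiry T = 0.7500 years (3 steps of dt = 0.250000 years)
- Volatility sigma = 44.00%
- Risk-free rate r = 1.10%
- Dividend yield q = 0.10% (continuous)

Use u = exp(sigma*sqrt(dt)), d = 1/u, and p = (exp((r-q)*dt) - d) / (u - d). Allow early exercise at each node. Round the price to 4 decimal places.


dt = T/N = 0.250000
u = exp(sigma*sqrt(dt)) = 1.246077; d = 1/u = 0.802519
p = (exp((r-q)*dt) - d) / (u - d) = 0.450864
Discount per step: exp(-r*dt) = 0.997254
Stock lattice S(k, i) with i counting down-moves:
  k=0: S(0,0) = 47.8200
  k=1: S(1,0) = 59.5874; S(1,1) = 38.3764
  k=2: S(2,0) = 74.2505; S(2,1) = 47.8200; S(2,2) = 30.7978
  k=3: S(3,0) = 92.5218; S(3,1) = 59.5874; S(3,2) = 38.3764; S(3,3) = 24.7158
Terminal payoffs V(N, i) = max(S_T - K, 0):
  V(3,0) = 45.861769; V(3,1) = 12.927389; V(3,2) = 0.000000; V(3,3) = 0.000000
Backward induction: V(k, i) = exp(-r*dt) * [p * V(k+1, i) + (1-p) * V(k+1, i+1)]; then take max(V_cont, immediate exercise) for American.
  V(2,0) = exp(-r*dt) * [p*45.861769 + (1-p)*12.927389] = 27.700038; exercise = 27.590459; V(2,0) = max -> 27.700038
  V(2,1) = exp(-r*dt) * [p*12.927389 + (1-p)*0.000000] = 5.812489; exercise = 1.160000; V(2,1) = max -> 5.812489
  V(2,2) = exp(-r*dt) * [p*0.000000 + (1-p)*0.000000] = 0.000000; exercise = 0.000000; V(2,2) = max -> 0.000000
  V(1,0) = exp(-r*dt) * [p*27.700038 + (1-p)*5.812489] = 15.637735; exercise = 12.927389; V(1,0) = max -> 15.637735
  V(1,1) = exp(-r*dt) * [p*5.812489 + (1-p)*0.000000] = 2.613445; exercise = 0.000000; V(1,1) = max -> 2.613445
  V(0,0) = exp(-r*dt) * [p*15.637735 + (1-p)*2.613445] = 8.462326; exercise = 1.160000; V(0,0) = max -> 8.462326

Answer: Price = V(0,0) = 8.4623


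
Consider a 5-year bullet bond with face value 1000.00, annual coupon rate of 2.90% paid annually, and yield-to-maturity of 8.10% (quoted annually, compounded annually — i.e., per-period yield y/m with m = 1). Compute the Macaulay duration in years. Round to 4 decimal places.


Coupon per period c = face * coupon_rate / m = 29.000000
Periods per year m = 1; per-period yield y/m = 0.081000
Number of cashflows N = 5
Cashflows (t years, CF_t, discount factor 1/(1+y/m)^(m*t), PV):
  t = 1.0000: CF_t = 29.000000, DF = 0.925069, PV = 26.827012
  t = 2.0000: CF_t = 29.000000, DF = 0.855753, PV = 24.816847
  t = 3.0000: CF_t = 29.000000, DF = 0.791631, PV = 22.957306
  t = 4.0000: CF_t = 29.000000, DF = 0.732314, PV = 21.237100
  t = 5.0000: CF_t = 1029.000000, DF = 0.677441, PV = 697.086874
Price P = sum_t PV_t = 792.925139
Macaulay numerator sum_t t * PV_t:
  t * PV_t at t = 1.0000: 26.827012
  t * PV_t at t = 2.0000: 49.633695
  t * PV_t at t = 3.0000: 68.871917
  t * PV_t at t = 4.0000: 84.948402
  t * PV_t at t = 5.0000: 3485.434369
Macaulay duration D = (sum_t t * PV_t) / P = 3715.715395 / 792.925139 = 4.686086

Answer: Macaulay duration = 4.6861 years


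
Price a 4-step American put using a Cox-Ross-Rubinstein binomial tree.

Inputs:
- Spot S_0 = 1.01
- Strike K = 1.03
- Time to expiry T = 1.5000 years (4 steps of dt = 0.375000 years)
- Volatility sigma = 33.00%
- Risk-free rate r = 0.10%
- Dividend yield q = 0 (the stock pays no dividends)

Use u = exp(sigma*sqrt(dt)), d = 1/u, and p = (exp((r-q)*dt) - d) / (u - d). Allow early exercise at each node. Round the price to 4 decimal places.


Answer: Price = V(0,0) = 0.1666

Derivation:
dt = T/N = 0.375000
u = exp(sigma*sqrt(dt)) = 1.223949; d = 1/u = 0.817027
p = (exp((r-q)*dt) - d) / (u - d) = 0.450572
Discount per step: exp(-r*dt) = 0.999625
Stock lattice S(k, i) with i counting down-moves:
  k=0: S(0,0) = 1.0100
  k=1: S(1,0) = 1.2362; S(1,1) = 0.8252
  k=2: S(2,0) = 1.5130; S(2,1) = 1.0100; S(2,2) = 0.6742
  k=3: S(3,0) = 1.8519; S(3,1) = 1.2362; S(3,2) = 0.8252; S(3,3) = 0.5508
  k=4: S(4,0) = 2.2666; S(4,1) = 1.5130; S(4,2) = 1.0100; S(4,3) = 0.6742; S(4,4) = 0.4501
Terminal payoffs V(N, i) = max(K - S_T, 0):
  V(4,0) = 0.000000; V(4,1) = 0.000000; V(4,2) = 0.020000; V(4,3) = 0.355791; V(4,4) = 0.579943
Backward induction: V(k, i) = exp(-r*dt) * [p * V(k+1, i) + (1-p) * V(k+1, i+1)]; then take max(V_cont, immediate exercise) for American.
  V(3,0) = exp(-r*dt) * [p*0.000000 + (1-p)*0.000000] = 0.000000; exercise = 0.000000; V(3,0) = max -> 0.000000
  V(3,1) = exp(-r*dt) * [p*0.000000 + (1-p)*0.020000] = 0.010984; exercise = 0.000000; V(3,1) = max -> 0.010984
  V(3,2) = exp(-r*dt) * [p*0.020000 + (1-p)*0.355791] = 0.204416; exercise = 0.204803; V(3,2) = max -> 0.204803
  V(3,3) = exp(-r*dt) * [p*0.355791 + (1-p)*0.579943] = 0.478767; exercise = 0.479153; V(3,3) = max -> 0.479153
  V(2,0) = exp(-r*dt) * [p*0.000000 + (1-p)*0.010984] = 0.006033; exercise = 0.000000; V(2,0) = max -> 0.006033
  V(2,1) = exp(-r*dt) * [p*0.010984 + (1-p)*0.204803] = 0.117429; exercise = 0.020000; V(2,1) = max -> 0.117429
  V(2,2) = exp(-r*dt) * [p*0.204803 + (1-p)*0.479153] = 0.355405; exercise = 0.355791; V(2,2) = max -> 0.355791
  V(1,0) = exp(-r*dt) * [p*0.006033 + (1-p)*0.117429] = 0.067212; exercise = 0.000000; V(1,0) = max -> 0.067212
  V(1,1) = exp(-r*dt) * [p*0.117429 + (1-p)*0.355791] = 0.248299; exercise = 0.204803; V(1,1) = max -> 0.248299
  V(0,0) = exp(-r*dt) * [p*0.067212 + (1-p)*0.248299] = 0.166644; exercise = 0.020000; V(0,0) = max -> 0.166644


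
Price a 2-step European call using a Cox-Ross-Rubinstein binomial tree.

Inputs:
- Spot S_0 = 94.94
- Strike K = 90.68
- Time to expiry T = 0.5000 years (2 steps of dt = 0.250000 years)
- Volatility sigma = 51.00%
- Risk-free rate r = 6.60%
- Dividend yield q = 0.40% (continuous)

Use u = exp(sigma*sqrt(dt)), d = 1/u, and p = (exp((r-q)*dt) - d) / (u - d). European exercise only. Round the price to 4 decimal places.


dt = T/N = 0.250000
u = exp(sigma*sqrt(dt)) = 1.290462; d = 1/u = 0.774916
p = (exp((r-q)*dt) - d) / (u - d) = 0.466893
Discount per step: exp(-r*dt) = 0.983635
Stock lattice S(k, i) with i counting down-moves:
  k=0: S(0,0) = 94.9400
  k=1: S(1,0) = 122.5164; S(1,1) = 73.5706
  k=2: S(2,0) = 158.1027; S(2,1) = 94.9400; S(2,2) = 57.0111
Terminal payoffs V(N, i) = max(S_T - K, 0):
  V(2,0) = 67.422746; V(2,1) = 4.260000; V(2,2) = 0.000000
Backward induction: V(k, i) = exp(-r*dt) * [p * V(k+1, i) + (1-p) * V(k+1, i+1)].
  V(1,0) = exp(-r*dt) * [p*67.422746 + (1-p)*4.260000] = 33.197915
  V(1,1) = exp(-r*dt) * [p*4.260000 + (1-p)*0.000000] = 1.956414
  V(0,0) = exp(-r*dt) * [p*33.197915 + (1-p)*1.956414] = 16.272125

Answer: Price = V(0,0) = 16.2721


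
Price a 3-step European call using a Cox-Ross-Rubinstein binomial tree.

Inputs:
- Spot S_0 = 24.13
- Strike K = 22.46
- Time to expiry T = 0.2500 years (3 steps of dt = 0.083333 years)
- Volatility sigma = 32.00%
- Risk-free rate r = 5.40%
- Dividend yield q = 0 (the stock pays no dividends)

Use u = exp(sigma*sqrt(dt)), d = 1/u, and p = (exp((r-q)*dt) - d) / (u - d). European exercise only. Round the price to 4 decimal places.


dt = T/N = 0.083333
u = exp(sigma*sqrt(dt)) = 1.096777; d = 1/u = 0.911762
p = (exp((r-q)*dt) - d) / (u - d) = 0.501300
Discount per step: exp(-r*dt) = 0.995510
Stock lattice S(k, i) with i counting down-moves:
  k=0: S(0,0) = 24.1300
  k=1: S(1,0) = 26.4652; S(1,1) = 22.0008
  k=2: S(2,0) = 29.0265; S(2,1) = 24.1300; S(2,2) = 20.0595
  k=3: S(3,0) = 31.8356; S(3,1) = 26.4652; S(3,2) = 22.0008; S(3,3) = 18.2895
Terminal payoffs V(N, i) = max(S_T - K, 0):
  V(3,0) = 9.375563; V(3,1) = 4.005233; V(3,2) = 0.000000; V(3,3) = 0.000000
Backward induction: V(k, i) = exp(-r*dt) * [p * V(k+1, i) + (1-p) * V(k+1, i+1)].
  V(2,0) = exp(-r*dt) * [p*9.375563 + (1-p)*4.005233] = 6.667307
  V(2,1) = exp(-r*dt) * [p*4.005233 + (1-p)*0.000000] = 1.998807
  V(2,2) = exp(-r*dt) * [p*0.000000 + (1-p)*0.000000] = 0.000000
  V(1,0) = exp(-r*dt) * [p*6.667307 + (1-p)*1.998807] = 4.319642
  V(1,1) = exp(-r*dt) * [p*1.998807 + (1-p)*0.000000] = 0.997502
  V(0,0) = exp(-r*dt) * [p*4.319642 + (1-p)*0.997502] = 2.650933

Answer: Price = V(0,0) = 2.6509


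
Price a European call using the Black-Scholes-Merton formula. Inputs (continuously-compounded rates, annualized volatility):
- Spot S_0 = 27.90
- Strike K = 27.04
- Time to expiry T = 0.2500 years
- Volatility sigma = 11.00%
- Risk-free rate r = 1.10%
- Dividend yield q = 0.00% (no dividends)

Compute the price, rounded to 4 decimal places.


Answer: Price = 1.1808

Derivation:
d1 = (ln(S/K) + (r - q + 0.5*sigma^2) * T) / (sigma * sqrt(T)) = 0.64676250
d2 = d1 - sigma * sqrt(T) = 0.59176250
exp(-rT) = 0.99725378; exp(-qT) = 1.00000000
C = S_0 * exp(-qT) * N(d1) - K * exp(-rT) * N(d2)
N(d1) = 0.74110717; N(d2) = 0.72299518
C = 27.9000 * 1.00000000 * 0.74110717 - 27.0400 * 0.99725378 * 0.72299518 = 1.1808


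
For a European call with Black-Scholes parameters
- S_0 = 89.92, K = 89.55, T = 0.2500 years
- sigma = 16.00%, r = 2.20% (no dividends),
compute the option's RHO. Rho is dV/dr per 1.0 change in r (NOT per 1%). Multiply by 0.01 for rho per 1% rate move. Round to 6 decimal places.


d1 = 0.1602907205; d2 = 0.0802907205
phi(d1) = 0.3938500245; exp(-qT) = 1.0000000000; exp(-rT) = 0.9945150973
N(d2) = 0.5319969808
Rho = K*T*exp(-rT)*N(d2) = 89.5500 * 0.2500 * 0.9945150973 * 0.5319969808 = 11.844757

Answer: Rho = 11.844757


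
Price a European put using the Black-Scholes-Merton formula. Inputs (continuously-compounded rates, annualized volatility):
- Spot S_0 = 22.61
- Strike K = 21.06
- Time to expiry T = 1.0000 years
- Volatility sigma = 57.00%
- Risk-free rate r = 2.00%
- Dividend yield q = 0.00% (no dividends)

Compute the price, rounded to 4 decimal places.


Answer: Price = 3.9285

Derivation:
d1 = (ln(S/K) + (r - q + 0.5*sigma^2) * T) / (sigma * sqrt(T)) = 0.44467856
d2 = d1 - sigma * sqrt(T) = -0.12532144
exp(-rT) = 0.98019867; exp(-qT) = 1.00000000
P = K * exp(-rT) * N(-d2) - S_0 * exp(-qT) * N(-d1)
N(-d1) = 0.32827603; N(-d2) = 0.54986546
P = 21.0600 * 0.98019867 * 0.54986546 - 22.6100 * 1.00000000 * 0.32827603 = 3.9285


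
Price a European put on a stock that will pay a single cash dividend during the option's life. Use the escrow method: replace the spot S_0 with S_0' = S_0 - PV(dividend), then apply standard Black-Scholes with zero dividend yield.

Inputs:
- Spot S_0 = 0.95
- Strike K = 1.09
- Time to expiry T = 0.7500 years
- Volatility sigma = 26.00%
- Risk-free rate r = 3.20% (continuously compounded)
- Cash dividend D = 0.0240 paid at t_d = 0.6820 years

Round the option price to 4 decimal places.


Answer: Price = 0.1743

Derivation:
PV(D) = D * exp(-r * t_d) = 0.0240 * 0.97841242 = 0.02348190
S_0' = S_0 - PV(D) = 0.9500 - 0.02348190 = 0.92651810
d1 = (ln(S_0'/K) + (r + sigma^2/2)*T) / (sigma*sqrt(T)) = -0.50251409
d2 = d1 - sigma*sqrt(T) = -0.72768070
exp(-rT) = 0.97628571
N(-d1) = 0.69234703; N(-d2) = 0.76659546
P = K * exp(-rT) * N(-d2) - S_0' * N(-d1) = 1.0900 * 0.97628571 * 0.76659546 - 0.92651810 * 0.69234703 = 0.1743


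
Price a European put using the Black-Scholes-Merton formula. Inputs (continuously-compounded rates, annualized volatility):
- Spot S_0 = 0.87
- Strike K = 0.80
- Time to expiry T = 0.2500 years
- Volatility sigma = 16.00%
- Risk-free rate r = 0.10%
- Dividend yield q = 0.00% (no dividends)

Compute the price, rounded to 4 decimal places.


Answer: Price = 0.0050

Derivation:
d1 = (ln(S/K) + (r - q + 0.5*sigma^2) * T) / (sigma * sqrt(T)) = 1.09164355
d2 = d1 - sigma * sqrt(T) = 1.01164355
exp(-rT) = 0.99975003; exp(-qT) = 1.00000000
P = K * exp(-rT) * N(-d2) - S_0 * exp(-qT) * N(-d1)
N(-d1) = 0.13749490; N(-d2) = 0.15585426
P = 0.8000 * 0.99975003 * 0.15585426 - 0.8700 * 1.00000000 * 0.13749490 = 0.0050


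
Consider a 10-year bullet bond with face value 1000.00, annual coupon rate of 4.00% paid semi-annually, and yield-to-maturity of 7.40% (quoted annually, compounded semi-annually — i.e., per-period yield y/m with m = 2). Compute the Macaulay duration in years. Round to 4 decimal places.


Answer: Macaulay duration = 8.0422 years

Derivation:
Coupon per period c = face * coupon_rate / m = 20.000000
Periods per year m = 2; per-period yield y/m = 0.037000
Number of cashflows N = 20
Cashflows (t years, CF_t, discount factor 1/(1+y/m)^(m*t), PV):
  t = 0.5000: CF_t = 20.000000, DF = 0.964320, PV = 19.286403
  t = 1.0000: CF_t = 20.000000, DF = 0.929913, PV = 18.598267
  t = 1.5000: CF_t = 20.000000, DF = 0.896734, PV = 17.934684
  t = 2.0000: CF_t = 20.000000, DF = 0.864739, PV = 17.294777
  t = 2.5000: CF_t = 20.000000, DF = 0.833885, PV = 16.677702
  t = 3.0000: CF_t = 20.000000, DF = 0.804132, PV = 16.082644
  t = 3.5000: CF_t = 20.000000, DF = 0.775441, PV = 15.508818
  t = 4.0000: CF_t = 20.000000, DF = 0.747773, PV = 14.955466
  t = 4.5000: CF_t = 20.000000, DF = 0.721093, PV = 14.421857
  t = 5.0000: CF_t = 20.000000, DF = 0.695364, PV = 13.907287
  t = 5.5000: CF_t = 20.000000, DF = 0.670554, PV = 13.411078
  t = 6.0000: CF_t = 20.000000, DF = 0.646629, PV = 12.932572
  t = 6.5000: CF_t = 20.000000, DF = 0.623557, PV = 12.471140
  t = 7.0000: CF_t = 20.000000, DF = 0.601309, PV = 12.026172
  t = 7.5000: CF_t = 20.000000, DF = 0.579854, PV = 11.597080
  t = 8.0000: CF_t = 20.000000, DF = 0.559165, PV = 11.183298
  t = 8.5000: CF_t = 20.000000, DF = 0.539214, PV = 10.784280
  t = 9.0000: CF_t = 20.000000, DF = 0.519975, PV = 10.399498
  t = 9.5000: CF_t = 20.000000, DF = 0.501422, PV = 10.028446
  t = 10.0000: CF_t = 1020.000000, DF = 0.483532, PV = 493.202244
Price P = sum_t PV_t = 762.703714
Macaulay numerator sum_t t * PV_t:
  t * PV_t at t = 0.5000: 9.643202
  t * PV_t at t = 1.0000: 18.598267
  t * PV_t at t = 1.5000: 26.902026
  t * PV_t at t = 2.0000: 34.589554
  t * PV_t at t = 2.5000: 41.694255
  t * PV_t at t = 3.0000: 48.247933
  t * PV_t at t = 3.5000: 54.280863
  t * PV_t at t = 4.0000: 59.821863
  t * PV_t at t = 4.5000: 64.898357
  t * PV_t at t = 5.0000: 69.536437
  t * PV_t at t = 5.5000: 73.760927
  t * PV_t at t = 6.0000: 77.595435
  t * PV_t at t = 6.5000: 81.062411
  t * PV_t at t = 7.0000: 84.183203
  t * PV_t at t = 7.5000: 86.978099
  t * PV_t at t = 8.0000: 89.466383
  t * PV_t at t = 8.5000: 91.666376
  t * PV_t at t = 9.0000: 93.595483
  t * PV_t at t = 9.5000: 95.270233
  t * PV_t at t = 10.0000: 4932.022441
Macaulay duration D = (sum_t t * PV_t) / P = 6133.813750 / 762.703714 = 8.042197


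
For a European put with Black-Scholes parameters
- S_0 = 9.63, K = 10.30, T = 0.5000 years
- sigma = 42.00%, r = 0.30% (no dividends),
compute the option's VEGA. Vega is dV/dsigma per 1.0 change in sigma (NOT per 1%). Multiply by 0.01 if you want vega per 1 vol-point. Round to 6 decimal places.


Answer: Vega = 2.709357

Derivation:
d1 = -0.0729352678; d2 = -0.3699201159
phi(d1) = 0.3978825929; exp(-qT) = 1.0000000000; exp(-rT) = 0.9985011244
Vega = S * exp(-qT) * phi(d1) * sqrt(T) = 9.6300 * 1.0000000000 * 0.3978825929 * 0.7071067812 = 2.709357


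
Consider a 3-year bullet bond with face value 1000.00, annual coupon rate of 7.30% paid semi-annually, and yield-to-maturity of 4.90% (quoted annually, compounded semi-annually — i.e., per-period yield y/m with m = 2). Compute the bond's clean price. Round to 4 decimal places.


Coupon per period c = face * coupon_rate / m = 36.500000
Periods per year m = 2; per-period yield y/m = 0.024500
Number of cashflows N = 6
Cashflows (t years, CF_t, discount factor 1/(1+y/m)^(m*t), PV):
  t = 0.5000: CF_t = 36.500000, DF = 0.976086, PV = 35.627135
  t = 1.0000: CF_t = 36.500000, DF = 0.952744, PV = 34.775144
  t = 1.5000: CF_t = 36.500000, DF = 0.929960, PV = 33.943528
  t = 2.0000: CF_t = 36.500000, DF = 0.907721, PV = 33.131799
  t = 2.5000: CF_t = 36.500000, DF = 0.886013, PV = 32.339481
  t = 3.0000: CF_t = 1036.500000, DF = 0.864825, PV = 896.391088
Price P = sum_t PV_t = 1066.208175

Answer: Price = 1066.2082


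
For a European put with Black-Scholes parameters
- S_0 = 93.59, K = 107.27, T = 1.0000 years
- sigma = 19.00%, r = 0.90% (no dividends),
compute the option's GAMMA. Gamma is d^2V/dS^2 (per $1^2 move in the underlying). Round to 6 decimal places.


Answer: Gamma = 0.019009

Derivation:
d1 = -0.5756604234; d2 = -0.7656604234
phi(d1) = 0.3380264964; exp(-qT) = 1.0000000000; exp(-rT) = 0.9910403788
Gamma = exp(-qT) * phi(d1) / (S * sigma * sqrt(T)) = 1.0000000000 * 0.3380264964 / (93.5900 * 0.1900 * 1.0000000000) = 0.019009


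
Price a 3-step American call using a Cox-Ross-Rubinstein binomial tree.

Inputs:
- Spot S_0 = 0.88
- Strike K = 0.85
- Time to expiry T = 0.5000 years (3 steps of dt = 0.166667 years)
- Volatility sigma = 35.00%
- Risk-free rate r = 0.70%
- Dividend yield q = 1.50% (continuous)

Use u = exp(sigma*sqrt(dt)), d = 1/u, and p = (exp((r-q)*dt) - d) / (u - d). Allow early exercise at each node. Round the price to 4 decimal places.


dt = T/N = 0.166667
u = exp(sigma*sqrt(dt)) = 1.153599; d = 1/u = 0.866852
p = (exp((r-q)*dt) - d) / (u - d) = 0.459692
Discount per step: exp(-r*dt) = 0.998834
Stock lattice S(k, i) with i counting down-moves:
  k=0: S(0,0) = 0.8800
  k=1: S(1,0) = 1.0152; S(1,1) = 0.7628
  k=2: S(2,0) = 1.1711; S(2,1) = 0.8800; S(2,2) = 0.6613
  k=3: S(3,0) = 1.3510; S(3,1) = 1.0152; S(3,2) = 0.7628; S(3,3) = 0.5732
Terminal payoffs V(N, i) = max(S_T - K, 0):
  V(3,0) = 0.500976; V(3,1) = 0.165167; V(3,2) = 0.000000; V(3,3) = 0.000000
Backward induction: V(k, i) = exp(-r*dt) * [p * V(k+1, i) + (1-p) * V(k+1, i+1)]; then take max(V_cont, immediate exercise) for American.
  V(2,0) = exp(-r*dt) * [p*0.500976 + (1-p)*0.165167] = 0.319163; exercise = 0.321096; V(2,0) = max -> 0.321096
  V(2,1) = exp(-r*dt) * [p*0.165167 + (1-p)*0.000000] = 0.075838; exercise = 0.030000; V(2,1) = max -> 0.075838
  V(2,2) = exp(-r*dt) * [p*0.000000 + (1-p)*0.000000] = 0.000000; exercise = 0.000000; V(2,2) = max -> 0.000000
  V(1,0) = exp(-r*dt) * [p*0.321096 + (1-p)*0.075838] = 0.188361; exercise = 0.165167; V(1,0) = max -> 0.188361
  V(1,1) = exp(-r*dt) * [p*0.075838 + (1-p)*0.000000] = 0.034821; exercise = 0.000000; V(1,1) = max -> 0.034821
  V(0,0) = exp(-r*dt) * [p*0.188361 + (1-p)*0.034821] = 0.105280; exercise = 0.030000; V(0,0) = max -> 0.105280

Answer: Price = V(0,0) = 0.1053


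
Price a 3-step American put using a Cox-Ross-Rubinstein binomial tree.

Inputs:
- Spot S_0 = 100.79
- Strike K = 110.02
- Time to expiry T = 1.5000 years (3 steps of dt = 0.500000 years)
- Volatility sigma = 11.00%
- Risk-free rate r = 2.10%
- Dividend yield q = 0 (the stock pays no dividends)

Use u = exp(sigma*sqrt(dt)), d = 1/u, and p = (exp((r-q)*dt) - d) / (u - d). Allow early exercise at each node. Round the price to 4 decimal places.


dt = T/N = 0.500000
u = exp(sigma*sqrt(dt)) = 1.080887; d = 1/u = 0.925166
p = (exp((r-q)*dt) - d) / (u - d) = 0.548348
Discount per step: exp(-r*dt) = 0.989555
Stock lattice S(k, i) with i counting down-moves:
  k=0: S(0,0) = 100.7900
  k=1: S(1,0) = 108.9426; S(1,1) = 93.2475
  k=2: S(2,0) = 117.7546; S(2,1) = 100.7900; S(2,2) = 86.2695
  k=3: S(3,0) = 127.2794; S(3,1) = 108.9426; S(3,2) = 93.2475; S(3,3) = 79.8136
Terminal payoffs V(N, i) = max(K - S_T, 0):
  V(3,0) = 0.000000; V(3,1) = 1.077427; V(3,2) = 16.772486; V(3,3) = 30.206401
Backward induction: V(k, i) = exp(-r*dt) * [p * V(k+1, i) + (1-p) * V(k+1, i+1)]; then take max(V_cont, immediate exercise) for American.
  V(2,0) = exp(-r*dt) * [p*0.000000 + (1-p)*1.077427] = 0.481539; exercise = 0.000000; V(2,0) = max -> 0.481539
  V(2,1) = exp(-r*dt) * [p*1.077427 + (1-p)*16.772486] = 8.080834; exercise = 9.230000; V(2,1) = max -> 9.230000
  V(2,2) = exp(-r*dt) * [p*16.772486 + (1-p)*30.206401] = 22.601374; exercise = 23.750540; V(2,2) = max -> 23.750540
  V(1,0) = exp(-r*dt) * [p*0.481539 + (1-p)*9.230000] = 4.386497; exercise = 1.077427; V(1,0) = max -> 4.386497
  V(1,1) = exp(-r*dt) * [p*9.230000 + (1-p)*23.750540] = 15.623320; exercise = 16.772486; V(1,1) = max -> 16.772486
  V(0,0) = exp(-r*dt) * [p*4.386497 + (1-p)*16.772486] = 9.876403; exercise = 9.230000; V(0,0) = max -> 9.876403

Answer: Price = V(0,0) = 9.8764


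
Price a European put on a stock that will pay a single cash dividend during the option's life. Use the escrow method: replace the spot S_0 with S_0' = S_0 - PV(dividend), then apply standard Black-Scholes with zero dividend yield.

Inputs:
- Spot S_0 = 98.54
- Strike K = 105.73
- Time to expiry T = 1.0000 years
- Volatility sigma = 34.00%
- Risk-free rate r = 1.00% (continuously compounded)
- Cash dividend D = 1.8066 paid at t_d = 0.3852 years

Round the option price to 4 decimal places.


PV(D) = D * exp(-r * t_d) = 1.8066 * 0.99615541 = 1.79965436
S_0' = S_0 - PV(D) = 98.5400 - 1.79965436 = 96.74034564
d1 = (ln(S_0'/K) + (r + sigma^2/2)*T) / (sigma*sqrt(T)) = -0.06193569
d2 = d1 - sigma*sqrt(T) = -0.40193569
exp(-rT) = 0.99004983
N(-d1) = 0.52469298; N(-d2) = 0.65613432
P = K * exp(-rT) * N(-d2) - S_0' * N(-d1) = 105.7300 * 0.99004983 * 0.65613432 - 96.74034564 * 0.52469298 = 17.9238

Answer: Price = 17.9238
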